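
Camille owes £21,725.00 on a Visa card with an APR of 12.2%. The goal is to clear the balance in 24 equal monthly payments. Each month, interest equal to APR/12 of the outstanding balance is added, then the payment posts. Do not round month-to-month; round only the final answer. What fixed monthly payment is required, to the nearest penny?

Monthly rate r = 12.2%/12 = 1.01667% = 0.0101667.
Level-payment amortization: P = B₀·r / (1 − (1+r)^(−n)) = 21725.00·0.0101667 / (1 − 1.01017^(−24)).
Denominator 1 − (1+r)^(−24) = 0.215546522.
P = 220.871 / 0.215546522 ≈ 1024.70.

£1,024.70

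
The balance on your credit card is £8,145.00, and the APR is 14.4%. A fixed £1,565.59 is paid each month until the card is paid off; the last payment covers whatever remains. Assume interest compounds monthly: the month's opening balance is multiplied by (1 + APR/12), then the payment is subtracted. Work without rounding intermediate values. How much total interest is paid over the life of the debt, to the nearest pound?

£318

Monthly rate r = 14.4%/12 = 1.2% = 0.012.
Payoff takes n = ⌈−ln(1 − rB₀/P)/ln(1+r)⌉ = ⌈5.404⌉ = 6 payments; the last is £635.01.
Total paid = 5·£1,565.59 + £635.01 = £8,462.96.
Total interest = total paid − principal = £8,462.96 − £8,145.00 = £317.96.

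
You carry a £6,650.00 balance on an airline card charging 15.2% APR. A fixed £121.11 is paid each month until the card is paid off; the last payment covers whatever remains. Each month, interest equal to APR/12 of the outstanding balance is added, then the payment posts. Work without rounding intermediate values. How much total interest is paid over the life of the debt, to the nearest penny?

£4,791.60

Monthly rate r = 15.2%/12 = 1.26667% = 0.0126667.
Payoff takes n = ⌈−ln(1 − rB₀/P)/ln(1+r)⌉ = ⌈94.471⌉ = 95 payments; the last is £57.26.
Total paid = 94·£121.11 + £57.26 = £11,441.60.
Total interest = total paid − principal = £11,441.60 − £6,650.00 = £4,791.60.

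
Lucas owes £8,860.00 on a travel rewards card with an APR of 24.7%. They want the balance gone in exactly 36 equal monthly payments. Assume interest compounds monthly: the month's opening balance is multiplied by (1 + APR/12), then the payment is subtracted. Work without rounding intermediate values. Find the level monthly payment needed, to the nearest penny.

£350.87

Monthly rate r = 24.7%/12 = 2.05833% = 0.0205833.
Level-payment amortization: P = B₀·r / (1 − (1+r)^(−n)) = 8860.00·0.0205833 / (1 − 1.02058^(−36)).
Denominator 1 − (1+r)^(−36) = 0.519763666.
P = 182.368 / 0.519763666 ≈ 350.87.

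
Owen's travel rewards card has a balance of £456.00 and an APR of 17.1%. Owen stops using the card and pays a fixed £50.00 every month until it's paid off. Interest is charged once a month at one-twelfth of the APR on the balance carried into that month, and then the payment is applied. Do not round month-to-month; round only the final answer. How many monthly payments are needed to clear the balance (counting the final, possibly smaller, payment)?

10 payments

Monthly rate r = 17.1%/12 = 1.425% = 0.01425.
Recurrence: B ← B·(1+r) − £50.00.
Month 1: interest £6.50; balance after payment £412.50.
Month 2: interest £5.88; balance after payment £368.38.
Closed form: n = −ln(1 − rB₀/P)/ln(1+r) = −ln(0.87004)/ln(1.01425) ≈ 9.839, so the balance reaches zero during payment 10.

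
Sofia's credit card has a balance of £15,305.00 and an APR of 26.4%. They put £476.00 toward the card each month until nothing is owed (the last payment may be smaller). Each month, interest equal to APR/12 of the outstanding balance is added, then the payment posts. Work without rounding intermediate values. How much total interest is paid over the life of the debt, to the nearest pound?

Monthly rate r = 26.4%/12 = 2.2% = 0.022.
Payoff takes n = ⌈−ln(1 − rB₀/P)/ln(1+r)⌉ = ⌈56.469⌉ = 57 payments; the last is £224.75.
Total paid = 56·£476.00 + £224.75 = £26,880.75.
Total interest = total paid − principal = £26,880.75 − £15,305.00 = £11,575.75.

£11,576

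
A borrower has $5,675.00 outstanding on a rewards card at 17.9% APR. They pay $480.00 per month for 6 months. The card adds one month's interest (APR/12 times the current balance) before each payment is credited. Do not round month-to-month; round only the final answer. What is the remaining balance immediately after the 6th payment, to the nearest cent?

Monthly rate r = 17.9%/12 = 1.49167% = 0.0149167.
Each month: B ← B·(1+r) − $480.00.
Month 1: interest $84.65; balance after payment $5,279.65.
Month 2: interest $78.75; balance after payment $4,878.41.
Month 3: interest $72.77; balance after payment $4,471.18.
Month 4: interest $66.70; balance after payment $4,057.87.
Month 5: interest $60.53; balance after payment $3,638.40.
Month 6: interest $54.27; balance after payment $3,212.67.

$3,212.67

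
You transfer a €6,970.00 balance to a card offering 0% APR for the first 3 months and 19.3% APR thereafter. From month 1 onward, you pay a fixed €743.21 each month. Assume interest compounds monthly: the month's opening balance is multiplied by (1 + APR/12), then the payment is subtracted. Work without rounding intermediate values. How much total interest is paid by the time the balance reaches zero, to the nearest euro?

€302

Promo months 1–3 at r₀ = 0%/12 = 0; months 4+ at r₁ = 19.3%/12 = 0.0160833.
After month 3 (no interest yet): B = €6,970.00 − 3·€743.21 = €4,740.37.
Then at r₁ with €743.21/mo: n₂ = −ln(1 − r₁·B/P)/ln(1+r₁) ≈ 6.78 → 7 more payments.
Total paid = 9·€743.21 + €583.39 = €7,272.28; interest = €7,272.28 − €6,970.00 = €302.28.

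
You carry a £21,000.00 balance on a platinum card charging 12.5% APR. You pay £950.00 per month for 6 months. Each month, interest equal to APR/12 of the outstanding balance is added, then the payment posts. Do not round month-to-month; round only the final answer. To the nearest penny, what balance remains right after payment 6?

£16,496.64

Monthly rate r = 12.5%/12 = 1.04167% = 0.0104167.
Each month: B ← B·(1+r) − £950.00.
Month 1: interest £218.75; balance after payment £20,268.75.
Month 2: interest £211.13; balance after payment £19,529.88.
Month 3: interest £203.44; balance after payment £18,783.32.
Month 4: interest £195.66; balance after payment £18,028.98.
Month 5: interest £187.80; balance after payment £17,266.78.
Month 6: interest £179.86; balance after payment £16,496.64.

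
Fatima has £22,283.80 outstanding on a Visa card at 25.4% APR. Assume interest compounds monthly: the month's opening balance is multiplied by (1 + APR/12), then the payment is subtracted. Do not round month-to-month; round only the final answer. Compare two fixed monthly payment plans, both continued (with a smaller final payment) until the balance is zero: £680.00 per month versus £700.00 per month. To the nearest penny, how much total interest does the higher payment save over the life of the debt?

Monthly rate r = 25.4%/12 = 2.11667% = 0.0211667.
At £680.00/mo: n = ⌈−ln(1 − rB₀/P)/ln(1+r)⌉ = 57 payments (last £327.23); total interest = total paid − £22,283.80 = £16,123.43.
At £700.00/mo: 54 payments (last £342.02); total interest £15,158.22.
Interest saved = £16,123.43 − £15,158.22 = £965.21.

£965.21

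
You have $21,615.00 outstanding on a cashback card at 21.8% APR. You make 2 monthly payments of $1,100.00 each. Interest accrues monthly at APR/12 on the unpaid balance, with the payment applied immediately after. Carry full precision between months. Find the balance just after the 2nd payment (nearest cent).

$20,187.50

Monthly rate r = 21.8%/12 = 1.81667% = 0.0181667.
Each month: B ← B·(1+r) − $1,100.00.
Month 1: interest $392.67; balance after payment $20,907.67.
Month 2: interest $379.82; balance after payment $20,187.50.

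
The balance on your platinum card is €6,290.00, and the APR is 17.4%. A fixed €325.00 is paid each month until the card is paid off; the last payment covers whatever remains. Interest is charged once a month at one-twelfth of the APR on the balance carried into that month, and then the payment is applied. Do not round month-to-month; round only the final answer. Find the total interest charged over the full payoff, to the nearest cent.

Monthly rate r = 17.4%/12 = 1.45% = 0.0145.
Payoff takes n = ⌈−ln(1 − rB₀/P)/ln(1+r)⌉ = ⌈22.880⌉ = 23 payments; the last is €286.31.
Total paid = 22·€325.00 + €286.31 = €7,436.31.
Total interest = total paid − principal = €7,436.31 − €6,290.00 = €1,146.31.

€1,146.31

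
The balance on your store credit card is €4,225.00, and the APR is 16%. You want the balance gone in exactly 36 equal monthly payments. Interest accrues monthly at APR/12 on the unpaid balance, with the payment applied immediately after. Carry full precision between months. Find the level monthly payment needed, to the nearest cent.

€148.54

Monthly rate r = 16%/12 = 1.33333% = 0.0133333.
Level-payment amortization: P = B₀·r / (1 − (1+r)^(−n)) = 4225.00·0.0133333 / (1 − 1.01333^(−36)).
Denominator 1 − (1+r)^(−36) = 0.379250812.
P = 56.3333 / 0.379250812 ≈ 148.54.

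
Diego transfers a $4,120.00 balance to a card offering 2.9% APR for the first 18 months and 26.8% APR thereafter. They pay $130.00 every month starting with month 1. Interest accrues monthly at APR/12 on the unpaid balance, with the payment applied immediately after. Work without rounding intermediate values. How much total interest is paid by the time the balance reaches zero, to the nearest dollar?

Promo months 1–18 at r₀ = 2.9%/12 = 0.00241667; months 19+ at r₁ = 26.8%/12 = 0.0223333.
After month 18: iterate B ← B·(1+r₀) − $130.00 for 18 months → $1,914.26.
Then at r₁ with $130.00/mo: n₂ = −ln(1 − r₁·B/P)/ln(1+r₁) ≈ 18.05 → 19 more payments.
Total paid = 36·$130.00 + $7.14 = $4,687.14; interest = $4,687.14 − $4,120.00 = $567.14.

$567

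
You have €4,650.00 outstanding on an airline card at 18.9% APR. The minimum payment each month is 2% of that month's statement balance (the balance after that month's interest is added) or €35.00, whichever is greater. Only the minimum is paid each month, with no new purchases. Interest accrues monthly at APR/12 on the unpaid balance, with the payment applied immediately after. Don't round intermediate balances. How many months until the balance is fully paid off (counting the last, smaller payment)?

313 months

Monthly rate r = 18.9%/12 = 1.575% = 0.01575.
While 2% of the post-interest balance exceeds €35.00, each month B ← (B·(1+r))·(1 − 0.02), i.e. B shrinks by the factor (1+r)·0.98 = 0.99543.
This holds for months 1–218. Entering month 219 the balance is €1,715.01; 2% of the post-interest balance is now below €35.00, so the flat €35.00 minimum applies from here.
From month 219 a fixed €35.00 at rate r clears €1,715.01 in 95 more payments. Total: 218 + 95 = 313 months.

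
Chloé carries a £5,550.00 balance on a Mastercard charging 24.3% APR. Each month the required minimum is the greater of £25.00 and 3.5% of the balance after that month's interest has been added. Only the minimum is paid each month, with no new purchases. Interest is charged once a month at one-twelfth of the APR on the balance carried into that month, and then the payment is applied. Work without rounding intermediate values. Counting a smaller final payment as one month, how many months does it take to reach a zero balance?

Monthly rate r = 24.3%/12 = 2.025% = 0.02025.
While 3.5% of the post-interest balance exceeds £25.00, each month B ← (B·(1+r))·(1 − 0.035), i.e. B shrinks by the factor (1+r)·0.965 = 0.98454.
This holds for months 1–133. Entering month 134 the balance is £698.88; 3.5% of the post-interest balance is now below £25.00, so the flat £25.00 minimum applies from here.
From month 134 a fixed £25.00 at rate r clears £698.88 in 42 more payments. Total: 133 + 42 = 175 months.

175 months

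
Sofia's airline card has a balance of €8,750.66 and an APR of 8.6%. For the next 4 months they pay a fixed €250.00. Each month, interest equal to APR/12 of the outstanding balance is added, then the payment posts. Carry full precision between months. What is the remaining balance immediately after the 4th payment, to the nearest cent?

Monthly rate r = 8.6%/12 = 0.716667% = 0.00716667.
Each month: B ← B·(1+r) − €250.00.
Month 1: interest €62.71; balance after payment €8,563.37.
Month 2: interest €61.37; balance after payment €8,374.74.
Month 3: interest €60.02; balance after payment €8,184.76.
Month 4: interest €58.66; balance after payment €7,993.42.

€7,993.42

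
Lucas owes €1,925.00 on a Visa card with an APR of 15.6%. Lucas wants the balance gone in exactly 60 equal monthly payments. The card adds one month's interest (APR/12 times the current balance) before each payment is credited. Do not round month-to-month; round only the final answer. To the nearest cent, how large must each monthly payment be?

Monthly rate r = 15.6%/12 = 1.3% = 0.013.
Level-payment amortization: P = B₀·r / (1 − (1+r)^(−n)) = 1925.00·0.013 / (1 − 1.013^(−60)).
Denominator 1 − (1+r)^(−60) = 0.539284018.
P = 25.025 / 0.539284018 ≈ 46.40.

€46.40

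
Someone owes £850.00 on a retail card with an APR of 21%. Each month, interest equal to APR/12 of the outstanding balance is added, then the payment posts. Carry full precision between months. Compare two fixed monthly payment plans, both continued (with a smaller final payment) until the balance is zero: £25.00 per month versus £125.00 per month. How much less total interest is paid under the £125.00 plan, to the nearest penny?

£389.42

Monthly rate r = 21%/12 = 1.75% = 0.0175.
At £25.00/mo: n = ⌈−ln(1 − rB₀/P)/ln(1+r)⌉ = 53 payments (last £2.53); total interest = total paid − £850.00 = £452.53.
At £125.00/mo: 8 payments (last £38.11); total interest £63.11.
Interest saved = £452.53 − £63.11 = £389.42.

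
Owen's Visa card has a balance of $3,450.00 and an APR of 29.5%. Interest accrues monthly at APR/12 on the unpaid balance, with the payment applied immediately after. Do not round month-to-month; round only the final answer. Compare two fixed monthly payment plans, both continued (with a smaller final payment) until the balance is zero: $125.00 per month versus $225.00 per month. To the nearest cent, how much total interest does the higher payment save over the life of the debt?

Monthly rate r = 29.5%/12 = 2.45833% = 0.0245833.
At $125.00/mo: n = ⌈−ln(1 − rB₀/P)/ln(1+r)⌉ = 47 payments (last $90.89); total interest = total paid − $3,450.00 = $2,390.89.
At $225.00/mo: 20 payments (last $108.94); total interest $933.94.
Interest saved = $2,390.89 − $933.94 = $1,456.95.

$1,456.95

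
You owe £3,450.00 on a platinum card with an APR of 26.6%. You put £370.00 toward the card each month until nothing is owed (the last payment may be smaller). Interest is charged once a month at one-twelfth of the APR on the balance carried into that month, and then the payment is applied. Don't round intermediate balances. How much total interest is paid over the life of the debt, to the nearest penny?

Monthly rate r = 26.6%/12 = 2.21667% = 0.0221667.
Payoff takes n = ⌈−ln(1 − rB₀/P)/ln(1+r)⌉ = ⌈10.561⌉ = 11 payments; the last is £208.48.
Total paid = 10·£370.00 + £208.48 = £3,908.48.
Total interest = total paid − principal = £3,908.48 − £3,450.00 = £458.48.

£458.48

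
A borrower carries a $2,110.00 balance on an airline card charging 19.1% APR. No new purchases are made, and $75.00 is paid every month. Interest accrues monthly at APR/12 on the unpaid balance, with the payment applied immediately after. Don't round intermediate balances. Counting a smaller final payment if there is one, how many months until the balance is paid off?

Monthly rate r = 19.1%/12 = 1.59167% = 0.0159167.
Recurrence: B ← B·(1+r) − $75.00.
Month 1: interest $33.58; balance after payment $2,068.58.
Month 2: interest $32.92; balance after payment $2,026.51.
Closed form: n = −ln(1 − rB₀/P)/ln(1+r) = −ln(0.55221)/ln(1.01592) ≈ 37.604, so the balance reaches zero during payment 38.

38 months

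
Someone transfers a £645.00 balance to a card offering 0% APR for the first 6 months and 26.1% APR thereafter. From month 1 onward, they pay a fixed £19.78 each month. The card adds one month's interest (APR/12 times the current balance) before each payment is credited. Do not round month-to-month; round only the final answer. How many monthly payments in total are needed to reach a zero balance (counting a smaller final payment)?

47 months

Promo months 1–6 at r₀ = 0%/12 = 0; months 7+ at r₁ = 26.1%/12 = 0.02175.
After month 6 (no interest yet): B = £645.00 − 6·£19.78 = £526.32.
Then at r₁ with £19.78/mo: n₂ = −ln(1 − r₁·B/P)/ln(1+r₁) ≈ 40.18 → 41 more payments.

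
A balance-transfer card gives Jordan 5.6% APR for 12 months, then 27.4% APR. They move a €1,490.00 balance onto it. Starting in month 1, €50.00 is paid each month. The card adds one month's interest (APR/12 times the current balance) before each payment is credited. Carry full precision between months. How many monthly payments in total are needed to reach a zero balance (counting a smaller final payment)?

Promo months 1–12 at r₀ = 5.6%/12 = 0.00466667; months 13+ at r₁ = 27.4%/12 = 0.0228333.
After month 12: iterate B ← B·(1+r₀) − €50.00 for 12 months → €959.97.
Then at r₁ with €50.00/mo: n₂ = −ln(1 − r₁·B/P)/ln(1+r₁) ≈ 25.55 → 26 more payments.

38 months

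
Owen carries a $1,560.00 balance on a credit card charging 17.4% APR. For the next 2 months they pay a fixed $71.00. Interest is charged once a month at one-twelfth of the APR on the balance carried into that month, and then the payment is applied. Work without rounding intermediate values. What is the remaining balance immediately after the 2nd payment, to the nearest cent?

Monthly rate r = 17.4%/12 = 1.45% = 0.0145.
Each month: B ← B·(1+r) − $71.00.
Month 1: interest $22.62; balance after payment $1,511.62.
Month 2: interest $21.92; balance after payment $1,462.54.

$1,462.54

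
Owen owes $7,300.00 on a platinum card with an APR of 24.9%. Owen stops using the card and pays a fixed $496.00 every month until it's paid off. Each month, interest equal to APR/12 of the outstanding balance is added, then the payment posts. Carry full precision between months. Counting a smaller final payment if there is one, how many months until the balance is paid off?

Monthly rate r = 24.9%/12 = 2.075% = 0.02075.
Recurrence: B ← B·(1+r) − $496.00.
Month 1: interest $151.47; balance after payment $6,955.48.
Month 2: interest $144.33; balance after payment $6,603.80.
Closed form: n = −ln(1 − rB₀/P)/ln(1+r) = −ln(0.69461)/ln(1.02075) ≈ 17.743, so the balance reaches zero during payment 18.

18 payments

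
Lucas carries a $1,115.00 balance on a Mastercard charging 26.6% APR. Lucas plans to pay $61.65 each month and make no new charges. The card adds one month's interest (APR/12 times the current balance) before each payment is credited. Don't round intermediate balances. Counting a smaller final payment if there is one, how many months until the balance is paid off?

24 payments

Monthly rate r = 26.6%/12 = 2.21667% = 0.0221667.
Recurrence: B ← B·(1+r) − $61.65.
Month 1: interest $24.72; balance after payment $1,078.07.
Month 2: interest $23.90; balance after payment $1,040.31.
Closed form: n = −ln(1 − rB₀/P)/ln(1+r) = −ln(0.59909)/ln(1.02217) ≈ 23.368, so the balance reaches zero during payment 24.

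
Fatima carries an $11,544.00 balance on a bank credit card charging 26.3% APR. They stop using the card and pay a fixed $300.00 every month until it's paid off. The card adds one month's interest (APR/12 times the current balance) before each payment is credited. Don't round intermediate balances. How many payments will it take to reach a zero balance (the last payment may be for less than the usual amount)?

86 months

Monthly rate r = 26.3%/12 = 2.19167% = 0.0219167.
Recurrence: B ← B·(1+r) − $300.00.
Month 1: interest $253.01; balance after payment $11,497.01.
Month 2: interest $251.98; balance after payment $11,448.98.
Closed form: n = −ln(1 − rB₀/P)/ln(1+r) = −ln(0.15665)/ln(1.02192) ≈ 85.506, so the balance reaches zero during payment 86.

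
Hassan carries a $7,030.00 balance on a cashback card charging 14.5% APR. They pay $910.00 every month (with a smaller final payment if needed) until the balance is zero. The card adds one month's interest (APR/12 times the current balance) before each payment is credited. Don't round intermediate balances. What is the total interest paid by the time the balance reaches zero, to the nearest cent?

$395.31

Monthly rate r = 14.5%/12 = 1.20833% = 0.0120833.
Payoff takes n = ⌈−ln(1 − rB₀/P)/ln(1+r)⌉ = ⌈8.159⌉ = 9 payments; the last is $145.31.
Total paid = 8·$910.00 + $145.31 = $7,425.31.
Total interest = total paid − principal = $7,425.31 − $7,030.00 = $395.31.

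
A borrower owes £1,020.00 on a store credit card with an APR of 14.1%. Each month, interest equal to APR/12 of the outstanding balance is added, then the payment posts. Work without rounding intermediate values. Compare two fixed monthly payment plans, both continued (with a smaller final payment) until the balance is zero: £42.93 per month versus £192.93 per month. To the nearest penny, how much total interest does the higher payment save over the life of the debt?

£143.55

Monthly rate r = 14.1%/12 = 1.175% = 0.01175.
At £42.93/mo: n = ⌈−ln(1 − rB₀/P)/ln(1+r)⌉ = 29 payments (last £1.02); total interest = total paid − £1,020.00 = £183.06.
At £192.93/mo: 6 payments (last £94.86); total interest £39.51.
Interest saved = £183.06 − £39.51 = £143.55.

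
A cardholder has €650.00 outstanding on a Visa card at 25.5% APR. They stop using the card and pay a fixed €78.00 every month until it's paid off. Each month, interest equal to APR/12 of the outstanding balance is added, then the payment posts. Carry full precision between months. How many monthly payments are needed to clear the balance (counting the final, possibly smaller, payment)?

Monthly rate r = 25.5%/12 = 2.125% = 0.02125.
Recurrence: B ← B·(1+r) − €78.00.
Month 1: interest €13.81; balance after payment €585.81.
Month 2: interest €12.45; balance after payment €520.26.
Closed form: n = −ln(1 − rB₀/P)/ln(1+r) = −ln(0.82292)/ln(1.02125) ≈ 9.269, so the balance reaches zero during payment 10.

10 months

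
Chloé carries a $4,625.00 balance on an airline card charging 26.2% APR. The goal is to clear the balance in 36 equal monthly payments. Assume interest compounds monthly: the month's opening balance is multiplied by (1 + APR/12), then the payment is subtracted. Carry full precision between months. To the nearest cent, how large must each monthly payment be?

Monthly rate r = 26.2%/12 = 2.18333% = 0.0218333.
Level-payment amortization: P = B₀·r / (1 − (1+r)^(−n)) = 4625.00·0.0218333 / (1 − 1.02183^(−36)).
Denominator 1 − (1+r)^(−36) = 0.540466017.
P = 100.979 / 0.540466017 ≈ 186.84.

$186.84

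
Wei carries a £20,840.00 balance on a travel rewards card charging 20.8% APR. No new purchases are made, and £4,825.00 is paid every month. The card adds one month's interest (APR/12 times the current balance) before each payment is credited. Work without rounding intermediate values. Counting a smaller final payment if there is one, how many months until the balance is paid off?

5 months

Monthly rate r = 20.8%/12 = 1.73333% = 0.0173333.
Recurrence: B ← B·(1+r) − £4,825.00.
Month 1: interest £361.23; balance after payment £16,376.23.
Month 2: interest £283.85; balance after payment £11,835.08.
Month 3: interest £205.14; balance after payment £7,215.22.
Month 4: interest £125.06; balance after payment £2,515.29.
Month 5: interest £43.60; balance after payment £0.00.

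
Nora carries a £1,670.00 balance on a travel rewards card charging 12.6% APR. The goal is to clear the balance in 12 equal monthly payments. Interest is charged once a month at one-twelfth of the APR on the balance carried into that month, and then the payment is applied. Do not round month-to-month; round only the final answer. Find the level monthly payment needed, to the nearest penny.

Monthly rate r = 12.6%/12 = 1.05% = 0.0105.
Level-payment amortization: P = B₀·r / (1 − (1+r)^(−n)) = 1670.00·0.0105 / (1 − 1.0105^(−12)).
Denominator 1 − (1+r)^(−12) = 0.117805825.
P = 17.535 / 0.117805825 ≈ 148.85.

£148.85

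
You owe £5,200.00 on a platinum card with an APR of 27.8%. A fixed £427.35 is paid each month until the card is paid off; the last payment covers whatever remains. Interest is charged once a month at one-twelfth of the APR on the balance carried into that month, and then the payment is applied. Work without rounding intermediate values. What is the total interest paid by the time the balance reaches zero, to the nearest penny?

£980.08

Monthly rate r = 27.8%/12 = 2.31667% = 0.0231667.
Payoff takes n = ⌈−ln(1 − rB₀/P)/ln(1+r)⌉ = ⌈14.459⌉ = 15 payments; the last is £197.18.
Total paid = 14·£427.35 + £197.18 = £6,180.08.
Total interest = total paid − principal = £6,180.08 − £5,200.00 = £980.08.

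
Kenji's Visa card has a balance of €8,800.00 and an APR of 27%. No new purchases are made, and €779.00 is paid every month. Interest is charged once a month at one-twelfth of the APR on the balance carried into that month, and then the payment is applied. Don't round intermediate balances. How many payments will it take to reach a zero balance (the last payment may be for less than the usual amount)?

Monthly rate r = 27%/12 = 2.25% = 0.0225.
Recurrence: B ← B·(1+r) − €779.00.
Month 1: interest €198.00; balance after payment €8,219.00.
Month 2: interest €184.93; balance after payment €7,624.93.
Closed form: n = −ln(1 − rB₀/P)/ln(1+r) = −ln(0.74583)/ln(1.0225) ≈ 13.180, so the balance reaches zero during payment 14.

14 payments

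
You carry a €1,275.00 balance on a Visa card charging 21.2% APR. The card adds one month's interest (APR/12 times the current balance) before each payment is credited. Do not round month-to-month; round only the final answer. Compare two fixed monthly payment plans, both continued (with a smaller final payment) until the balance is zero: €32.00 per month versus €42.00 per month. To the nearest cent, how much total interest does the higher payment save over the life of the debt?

€380.79

Monthly rate r = 21.2%/12 = 1.76667% = 0.0176667.
At €32.00/mo: n = ⌈−ln(1 − rB₀/P)/ln(1+r)⌉ = 70 payments (last €16.01); total interest = total paid − €1,275.00 = €949.01.
At €42.00/mo: 44 payments (last €37.22); total interest €568.22.
Interest saved = €949.01 − €568.22 = €380.79.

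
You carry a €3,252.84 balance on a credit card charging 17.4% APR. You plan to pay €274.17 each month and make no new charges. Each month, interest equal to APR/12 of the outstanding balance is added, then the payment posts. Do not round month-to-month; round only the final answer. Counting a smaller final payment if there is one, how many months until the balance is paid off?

Monthly rate r = 17.4%/12 = 1.45% = 0.0145.
Recurrence: B ← B·(1+r) − €274.17.
Month 1: interest €47.17; balance after payment €3,025.84.
Month 2: interest €43.87; balance after payment €2,795.54.
Closed form: n = −ln(1 − rB₀/P)/ln(1+r) = −ln(0.82797)/ln(1.0145) ≈ 13.114, so the balance reaches zero during payment 14.

14 months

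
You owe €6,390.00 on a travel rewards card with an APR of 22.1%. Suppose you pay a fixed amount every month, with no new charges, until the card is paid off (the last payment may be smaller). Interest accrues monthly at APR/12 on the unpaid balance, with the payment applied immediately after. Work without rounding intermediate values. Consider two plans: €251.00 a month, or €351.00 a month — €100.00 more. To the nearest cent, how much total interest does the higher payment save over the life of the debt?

Monthly rate r = 22.1%/12 = 1.84167% = 0.0184167.
At €251.00/mo: n = ⌈−ln(1 − rB₀/P)/ln(1+r)⌉ = 35 payments (last €168.98); total interest = total paid − €6,390.00 = €2,312.98.
At €351.00/mo: 23 payments (last €133.57); total interest €1,465.57.
Interest saved = €2,312.98 − €1,465.57 = €847.41.

€847.41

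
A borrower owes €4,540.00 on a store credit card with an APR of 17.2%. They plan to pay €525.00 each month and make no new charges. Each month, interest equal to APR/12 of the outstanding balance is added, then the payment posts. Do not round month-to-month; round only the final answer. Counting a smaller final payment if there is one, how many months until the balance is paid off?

10 payments

Monthly rate r = 17.2%/12 = 1.43333% = 0.0143333.
Recurrence: B ← B·(1+r) − €525.00.
Month 1: interest €65.07; balance after payment €4,080.07.
Month 2: interest €58.48; balance after payment €3,613.55.
Closed form: n = −ln(1 − rB₀/P)/ln(1+r) = −ln(0.87605)/ln(1.01433) ≈ 9.298, so the balance reaches zero during payment 10.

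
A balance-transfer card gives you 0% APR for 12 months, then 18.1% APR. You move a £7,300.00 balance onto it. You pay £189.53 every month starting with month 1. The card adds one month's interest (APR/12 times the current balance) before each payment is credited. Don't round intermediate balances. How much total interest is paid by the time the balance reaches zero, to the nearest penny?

Promo months 1–12 at r₀ = 0%/12 = 0; months 13+ at r₁ = 18.1%/12 = 0.0150833.
After month 12 (no interest yet): B = £7,300.00 − 12·£189.53 = £5,025.64.
Then at r₁ with £189.53/mo: n₂ = −ln(1 − r₁·B/P)/ln(1+r₁) ≈ 34.12 → 35 more payments.
Total paid = 46·£189.53 + £22.25 = £8,740.63; interest = £8,740.63 − £7,300.00 = £1,440.63.

£1,440.63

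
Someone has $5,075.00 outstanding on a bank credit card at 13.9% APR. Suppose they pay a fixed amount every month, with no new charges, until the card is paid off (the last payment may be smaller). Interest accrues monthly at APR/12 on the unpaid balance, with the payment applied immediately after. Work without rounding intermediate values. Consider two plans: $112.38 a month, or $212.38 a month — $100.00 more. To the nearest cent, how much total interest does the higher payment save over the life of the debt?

Monthly rate r = 13.9%/12 = 1.15833% = 0.0115833.
At $112.38/mo: n = ⌈−ln(1 − rB₀/P)/ln(1+r)⌉ = 65 payments (last $32.97); total interest = total paid − $5,075.00 = $2,150.29.
At $212.38/mo: 29 payments (last $29.49); total interest $901.13.
Interest saved = $2,150.29 − $901.13 = $1,249.16.

$1,249.16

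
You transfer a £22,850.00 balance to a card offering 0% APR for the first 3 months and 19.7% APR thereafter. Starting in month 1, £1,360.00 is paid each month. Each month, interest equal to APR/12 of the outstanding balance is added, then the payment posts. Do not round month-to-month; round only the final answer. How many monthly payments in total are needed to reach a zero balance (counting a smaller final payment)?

Promo months 1–3 at r₀ = 0%/12 = 0; months 4+ at r₁ = 19.7%/12 = 0.0164167.
After month 3 (no interest yet): B = £22,850.00 − 3·£1,360.00 = £18,770.00.
Then at r₁ with £1,360.00/mo: n₂ = −ln(1 − r₁·B/P)/ln(1+r₁) ≈ 15.78 → 16 more payments.

19 payments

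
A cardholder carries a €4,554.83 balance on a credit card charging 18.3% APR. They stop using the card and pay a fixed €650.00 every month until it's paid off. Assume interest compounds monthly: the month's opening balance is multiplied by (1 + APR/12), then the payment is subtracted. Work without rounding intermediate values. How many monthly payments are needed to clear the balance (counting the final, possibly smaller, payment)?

Monthly rate r = 18.3%/12 = 1.525% = 0.01525.
Recurrence: B ← B·(1+r) − €650.00.
Month 1: interest €69.46; balance after payment €3,974.29.
Month 2: interest €60.61; balance after payment €3,384.90.
Closed form: n = −ln(1 − rB₀/P)/ln(1+r) = −ln(0.89314)/ln(1.01525) ≈ 7.467, so the balance reaches zero during payment 8.

8 months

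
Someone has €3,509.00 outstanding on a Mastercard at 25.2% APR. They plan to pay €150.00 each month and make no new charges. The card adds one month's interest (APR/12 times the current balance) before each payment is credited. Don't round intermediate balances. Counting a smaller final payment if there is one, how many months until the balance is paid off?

33 payments

Monthly rate r = 25.2%/12 = 2.1% = 0.021.
Recurrence: B ← B·(1+r) − €150.00.
Month 1: interest €73.69; balance after payment €3,432.69.
Month 2: interest €72.09; balance after payment €3,354.78.
Closed form: n = −ln(1 − rB₀/P)/ln(1+r) = −ln(0.50874)/ln(1.021) ≈ 32.519, so the balance reaches zero during payment 33.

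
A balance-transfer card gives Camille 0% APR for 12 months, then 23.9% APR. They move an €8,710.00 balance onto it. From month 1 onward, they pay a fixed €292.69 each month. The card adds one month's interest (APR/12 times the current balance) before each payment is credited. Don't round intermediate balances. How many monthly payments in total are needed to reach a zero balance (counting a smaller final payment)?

35 payments

Promo months 1–12 at r₀ = 0%/12 = 0; months 13+ at r₁ = 23.9%/12 = 0.0199167.
After month 12 (no interest yet): B = €8,710.00 − 12·€292.69 = €5,197.72.
Then at r₁ with €292.69/mo: n₂ = −ln(1 − r₁·B/P)/ln(1+r₁) ≈ 22.13 → 23 more payments.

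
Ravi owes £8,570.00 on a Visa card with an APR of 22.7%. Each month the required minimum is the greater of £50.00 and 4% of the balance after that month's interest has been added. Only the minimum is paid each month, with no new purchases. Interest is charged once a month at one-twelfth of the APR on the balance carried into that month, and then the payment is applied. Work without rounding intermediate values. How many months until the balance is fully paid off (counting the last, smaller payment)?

122 months

Monthly rate r = 22.7%/12 = 1.89167% = 0.0189167.
While 4% of the post-interest balance exceeds £50.00, each month B ← (B·(1+r))·(1 − 0.04), i.e. B shrinks by the factor (1+r)·0.96 = 0.97816.
This holds for months 1–89. Entering month 90 the balance is £1,200.78; 4% of the post-interest balance is now below £50.00, so the flat £50.00 minimum applies from here.
From month 90 a fixed £50.00 at rate r clears £1,200.78 in 33 more payments. Total: 89 + 33 = 122 months.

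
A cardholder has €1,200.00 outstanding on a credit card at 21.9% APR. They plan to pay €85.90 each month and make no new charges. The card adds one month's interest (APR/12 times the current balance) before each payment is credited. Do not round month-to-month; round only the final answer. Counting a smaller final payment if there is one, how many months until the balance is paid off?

Monthly rate r = 21.9%/12 = 1.825% = 0.01825.
Recurrence: B ← B·(1+r) − €85.90.
Month 1: interest €21.90; balance after payment €1,136.00.
Month 2: interest €20.73; balance after payment €1,070.83.
Closed form: n = −ln(1 − rB₀/P)/ln(1+r) = −ln(0.74505)/ln(1.01825) ≈ 16.273, so the balance reaches zero during payment 17.

17 payments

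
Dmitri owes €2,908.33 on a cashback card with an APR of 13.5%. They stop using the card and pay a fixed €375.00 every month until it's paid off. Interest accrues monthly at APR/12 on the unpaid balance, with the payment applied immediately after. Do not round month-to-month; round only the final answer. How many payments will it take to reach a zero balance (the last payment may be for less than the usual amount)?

9 months

Monthly rate r = 13.5%/12 = 1.125% = 0.01125.
Recurrence: B ← B·(1+r) − €375.00.
Month 1: interest €32.72; balance after payment €2,566.05.
Month 2: interest €28.87; balance after payment €2,219.92.
Closed form: n = −ln(1 − rB₀/P)/ln(1+r) = −ln(0.91275)/ln(1.01125) ≈ 8.161, so the balance reaches zero during payment 9.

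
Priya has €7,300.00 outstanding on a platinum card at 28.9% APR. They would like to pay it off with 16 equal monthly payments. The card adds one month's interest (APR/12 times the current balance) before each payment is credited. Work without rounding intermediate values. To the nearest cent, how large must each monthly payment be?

Monthly rate r = 28.9%/12 = 2.40833% = 0.0240833.
Level-payment amortization: P = B₀·r / (1 − (1+r)^(−n)) = 7300.00·0.0240833 / (1 − 1.02408^(−16)).
Denominator 1 − (1+r)^(−16) = 0.31666254.
P = 175.808 / 0.31666254 ≈ 555.19.

€555.19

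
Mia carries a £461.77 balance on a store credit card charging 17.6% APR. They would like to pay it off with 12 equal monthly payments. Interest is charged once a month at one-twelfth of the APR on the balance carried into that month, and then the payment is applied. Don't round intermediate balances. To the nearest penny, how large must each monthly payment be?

£42.25

Monthly rate r = 17.6%/12 = 1.46667% = 0.0146667.
Level-payment amortization: P = B₀·r / (1 − (1+r)^(−n)) = 461.77·0.0146667 / (1 − 1.01467^(−12)).
Denominator 1 − (1+r)^(−12) = 0.160309423.
P = 6.77263 / 0.160309423 ≈ 42.25.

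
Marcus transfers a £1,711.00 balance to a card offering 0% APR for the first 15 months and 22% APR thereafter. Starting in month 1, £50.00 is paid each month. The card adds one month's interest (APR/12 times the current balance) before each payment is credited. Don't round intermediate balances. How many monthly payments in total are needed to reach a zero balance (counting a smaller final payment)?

39 months

Promo months 1–15 at r₀ = 0%/12 = 0; months 16+ at r₁ = 22%/12 = 0.0183333.
After month 15 (no interest yet): B = £1,711.00 − 15·£50.00 = £961.00.
Then at r₁ with £50.00/mo: n₂ = −ln(1 − r₁·B/P)/ln(1+r₁) ≈ 23.91 → 24 more payments.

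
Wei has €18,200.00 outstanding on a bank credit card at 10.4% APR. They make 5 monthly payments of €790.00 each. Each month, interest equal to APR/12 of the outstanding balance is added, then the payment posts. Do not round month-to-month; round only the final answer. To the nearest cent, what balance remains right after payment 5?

Monthly rate r = 10.4%/12 = 0.866667% = 0.00866667.
Each month: B ← B·(1+r) − €790.00.
Month 1: interest €157.73; balance after payment €17,567.73.
Month 2: interest €152.25; balance after payment €16,929.99.
Month 3: interest €146.73; balance after payment €16,286.71.
Month 4: interest €141.15; balance after payment €15,637.87.
Month 5: interest €135.53; balance after payment €14,983.39.

€14,983.39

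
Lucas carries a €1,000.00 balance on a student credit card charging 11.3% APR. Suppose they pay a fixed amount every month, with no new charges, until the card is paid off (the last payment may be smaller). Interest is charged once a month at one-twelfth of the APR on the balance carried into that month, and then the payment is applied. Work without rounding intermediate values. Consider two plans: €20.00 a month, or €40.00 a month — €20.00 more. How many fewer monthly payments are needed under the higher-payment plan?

39 fewer payments

Monthly rate r = 11.3%/12 = 0.941667% = 0.00941667.
At €20.00/mo: n = ⌈−ln(1 − rB₀/P)/ln(1+r)⌉ = 68 payments (last €18.12); total interest = total paid − €1,000.00 = €358.12.
At €40.00/mo: 29 payments (last €25.61); total interest €145.61.
Payments saved = 68 − 29 = 39.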